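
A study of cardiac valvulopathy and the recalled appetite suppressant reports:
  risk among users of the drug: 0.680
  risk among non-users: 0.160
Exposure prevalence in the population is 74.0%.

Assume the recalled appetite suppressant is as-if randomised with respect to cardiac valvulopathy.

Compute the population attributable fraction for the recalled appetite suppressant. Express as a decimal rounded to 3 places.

PAF ≈ 0.706

Let p₁ = 0.68, p₀ = 0.16.
Overall risk P(Y=1) = π·p₁ + (1−π)·p₀ = 0.74×0.68 + 0.26×0.16 = 0.5448.
Under exogeneity, PAF = [P(Y=1) − p₀] / P(Y=1).
PAF = (0.5448 − 0.16) / 0.5448 ≈ 0.7063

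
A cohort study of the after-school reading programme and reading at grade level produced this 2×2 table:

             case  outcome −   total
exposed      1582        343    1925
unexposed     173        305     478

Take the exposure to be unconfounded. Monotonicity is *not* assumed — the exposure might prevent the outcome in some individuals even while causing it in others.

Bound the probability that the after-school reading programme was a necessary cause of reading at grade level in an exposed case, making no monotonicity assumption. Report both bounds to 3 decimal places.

p₁ = P(outcome | exposed) = 1582/1925 = 0.82182
p₀ = P(outcome | unexposed) = 173/478 = 0.36192
Under exogeneity alone the bounds on PN are max{0,(p₁−p₀)/p₁} ≤ PN ≤ min{1,(1−p₀)/p₁}.
  lower = (p₁ − p₀)/p₁ = 0.45989 / 0.82182 ≈ 0.5596
  upper = min{1, (1 − p₀)/p₁} = 0.63808 / 0.82182 ≈ 0.7764

0.560 ≤ PN ≤ 0.776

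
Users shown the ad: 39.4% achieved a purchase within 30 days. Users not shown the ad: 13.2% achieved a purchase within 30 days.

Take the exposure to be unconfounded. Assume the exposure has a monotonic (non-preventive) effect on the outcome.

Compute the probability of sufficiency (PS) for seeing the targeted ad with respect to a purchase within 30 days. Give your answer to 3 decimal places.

PS ≈ 0.302

p₁ = 0.394, p₀ = 0.132.
Under exogeneity and monotonicity, PS = (p₁ − p₀) / (1 − p₀).
PS = (0.394 − 0.132) / (1 − 0.132) = 0.262 / 0.868 ≈ 0.3018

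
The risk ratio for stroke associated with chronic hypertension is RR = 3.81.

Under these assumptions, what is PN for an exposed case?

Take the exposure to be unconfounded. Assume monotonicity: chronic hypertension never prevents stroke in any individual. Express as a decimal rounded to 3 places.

Under exogeneity and monotonicity, PN = (RR − 1) / RR = 1 − 1/RR.
PN = (3.81 − 1) / 3.81 = 2.81 / 3.81 ≈ 0.7375

PN ≈ 0.738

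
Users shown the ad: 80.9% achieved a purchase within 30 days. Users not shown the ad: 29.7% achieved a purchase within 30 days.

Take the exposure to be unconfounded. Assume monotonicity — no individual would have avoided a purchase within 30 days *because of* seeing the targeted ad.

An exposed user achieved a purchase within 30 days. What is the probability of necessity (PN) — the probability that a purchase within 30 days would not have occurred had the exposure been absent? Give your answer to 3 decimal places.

p₁ = 0.809, p₀ = 0.297.
Under exogeneity and monotonicity, PN = (p₁ − p₀) / p₁.
PN = (0.809 − 0.297) / 0.809 = 0.512 / 0.809 ≈ 0.6329

PN ≈ 0.633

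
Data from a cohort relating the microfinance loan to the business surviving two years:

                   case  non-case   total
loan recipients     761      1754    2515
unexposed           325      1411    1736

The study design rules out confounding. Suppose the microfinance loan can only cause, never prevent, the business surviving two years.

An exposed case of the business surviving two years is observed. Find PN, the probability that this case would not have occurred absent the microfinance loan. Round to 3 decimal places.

p₁ = P(outcome | exposed) = 761/2515 = 0.30258
p₀ = P(outcome | unexposed) = 325/1736 = 0.18721
Under exogeneity and monotonicity, PN = (p₁ − p₀)/p₁.
PN = (0.30258 − 0.18721) / 0.30258 ≈ 0.3813

PN ≈ 0.381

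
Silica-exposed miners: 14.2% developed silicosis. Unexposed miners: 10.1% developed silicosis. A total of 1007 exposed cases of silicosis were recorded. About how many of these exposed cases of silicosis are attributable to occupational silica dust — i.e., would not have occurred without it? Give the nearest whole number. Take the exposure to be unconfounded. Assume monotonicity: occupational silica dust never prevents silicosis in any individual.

p₁ = 0.142, p₀ = 0.101.
PN = (p₁ − p₀)/p₁ = (0.142 − 0.101) / 0.142 ≈ 0.28873.
Attributable cases ≈ PN × (exposed cases) = 0.28873 × 1007 ≈ 290.75.

about 291 cases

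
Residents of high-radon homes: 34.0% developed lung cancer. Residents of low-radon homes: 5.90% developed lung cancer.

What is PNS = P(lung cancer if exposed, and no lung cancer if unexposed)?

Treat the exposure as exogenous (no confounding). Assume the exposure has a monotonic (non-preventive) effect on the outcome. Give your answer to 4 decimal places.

p₁ = 0.34, p₀ = 0.059.
Under exogeneity and monotonicity, PNS = p₁ − p₀.
PNS = 0.34 − 0.059 = 0.281

PNS ≈ 0.2810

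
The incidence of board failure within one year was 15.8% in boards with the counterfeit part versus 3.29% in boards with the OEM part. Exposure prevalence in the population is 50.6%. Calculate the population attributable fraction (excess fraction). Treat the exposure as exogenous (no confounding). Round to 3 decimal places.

PAF ≈ 0.658

p₁ = 0.158, p₀ = 0.0329.
Overall risk P(Y=1) = π·p₁ + (1−π)·p₀ = 0.506×0.158 + 0.494×0.0329 = 0.096201.
Under exogeneity, PAF = [P(Y=1) − p₀] / P(Y=1).
PAF = (0.096201 − 0.0329) / 0.096201 ≈ 0.6580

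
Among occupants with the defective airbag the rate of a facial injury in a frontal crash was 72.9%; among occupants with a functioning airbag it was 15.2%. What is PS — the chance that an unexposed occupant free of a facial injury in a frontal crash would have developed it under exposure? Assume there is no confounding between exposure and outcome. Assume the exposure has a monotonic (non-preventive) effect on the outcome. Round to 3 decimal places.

p₁ = 0.729, p₀ = 0.152.
Under exogeneity and monotonicity, PS = (p₁ − p₀) / (1 − p₀).
PS = (0.729 − 0.152) / (1 − 0.152) = 0.577 / 0.848 ≈ 0.6804

PS ≈ 0.680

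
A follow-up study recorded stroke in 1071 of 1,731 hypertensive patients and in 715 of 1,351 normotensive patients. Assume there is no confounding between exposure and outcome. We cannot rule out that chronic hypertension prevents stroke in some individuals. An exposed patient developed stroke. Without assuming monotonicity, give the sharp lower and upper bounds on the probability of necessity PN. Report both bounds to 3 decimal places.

0.145 ≤ PN ≤ 0.761

p₁ = P(outcome | exposed) = 1071/1731 = 0.61872
p₀ = P(outcome | unexposed) = 715/1351 = 0.52924
Under exogeneity alone the bounds on PN are max{0,(p₁−p₀)/p₁} ≤ PN ≤ min{1,(1−p₀)/p₁}.
  lower = (p₁ − p₀)/p₁ = 0.08948 / 0.61872 ≈ 0.1446
  upper = min{1, (1 − p₀)/p₁} = 0.47076 / 0.61872 ≈ 0.7609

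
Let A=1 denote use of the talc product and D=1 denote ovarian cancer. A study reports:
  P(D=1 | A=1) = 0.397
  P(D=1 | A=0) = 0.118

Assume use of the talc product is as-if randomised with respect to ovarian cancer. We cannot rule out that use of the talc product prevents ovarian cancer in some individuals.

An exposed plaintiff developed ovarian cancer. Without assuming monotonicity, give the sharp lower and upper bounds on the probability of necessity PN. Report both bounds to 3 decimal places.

0.703 ≤ PN ≤ 1.000

Let p₁ = 0.397, p₀ = 0.118.
Under exogeneity alone the bounds on PN are max{0,(p₁−p₀)/p₁} ≤ PN ≤ min{1,(1−p₀)/p₁}.
  lower = (p₁ − p₀)/p₁ = 0.279 / 0.397 ≈ 0.7028
  upper = min{1, (1 − p₀)/p₁} = 0.882 / 0.397 ≈ 2.2217 → capped at 1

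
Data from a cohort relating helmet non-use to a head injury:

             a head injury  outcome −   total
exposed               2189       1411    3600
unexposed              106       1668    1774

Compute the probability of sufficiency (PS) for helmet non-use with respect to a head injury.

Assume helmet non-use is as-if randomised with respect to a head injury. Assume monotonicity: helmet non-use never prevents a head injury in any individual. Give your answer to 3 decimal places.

PS ≈ 0.583

p₁ = P(outcome | exposed) = 2189/3600 = 0.60806
p₀ = P(outcome | unexposed) = 106/1774 = 0.059752
Under exogeneity and monotonicity, PS = (p₁ − p₀)/(1 − p₀).
PS = (0.60806 − 0.059752) / 0.94025 ≈ 0.5831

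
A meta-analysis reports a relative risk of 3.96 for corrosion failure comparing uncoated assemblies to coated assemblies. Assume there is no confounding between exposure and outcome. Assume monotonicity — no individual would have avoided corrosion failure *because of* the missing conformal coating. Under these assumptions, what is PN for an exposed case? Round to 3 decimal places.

Under exogeneity and monotonicity, PN = (RR − 1) / RR = 1 − 1/RR.
PN = (3.96 − 1) / 3.96 = 2.96 / 3.96 ≈ 0.7475

PN ≈ 0.747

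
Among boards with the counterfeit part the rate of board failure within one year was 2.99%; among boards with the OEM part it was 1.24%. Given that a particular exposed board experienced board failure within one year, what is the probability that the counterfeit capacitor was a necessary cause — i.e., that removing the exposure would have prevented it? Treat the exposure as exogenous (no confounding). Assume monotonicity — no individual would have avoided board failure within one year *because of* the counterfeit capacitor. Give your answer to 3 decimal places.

PN ≈ 0.585

p₁ = 0.0299, p₀ = 0.0124.
Under exogeneity and monotonicity, PN = (p₁ − p₀) / p₁.
PN = (0.0299 − 0.0124) / 0.0299 = 0.0175 / 0.0299 ≈ 0.5853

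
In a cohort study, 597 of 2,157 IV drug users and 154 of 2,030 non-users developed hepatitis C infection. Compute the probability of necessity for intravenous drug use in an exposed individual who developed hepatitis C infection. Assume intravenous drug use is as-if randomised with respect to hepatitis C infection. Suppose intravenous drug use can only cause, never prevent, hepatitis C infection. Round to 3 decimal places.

p₁ = P(outcome | exposed) = 597/2157 = 0.27677
p₀ = P(outcome | unexposed) = 154/2030 = 0.075862
Under exogeneity and monotonicity, PN = (p₁ − p₀) / p₁.
PN = (0.27677 − 0.075862) / 0.27677 = 0.20091 / 0.27677 ≈ 0.7259

PN ≈ 0.726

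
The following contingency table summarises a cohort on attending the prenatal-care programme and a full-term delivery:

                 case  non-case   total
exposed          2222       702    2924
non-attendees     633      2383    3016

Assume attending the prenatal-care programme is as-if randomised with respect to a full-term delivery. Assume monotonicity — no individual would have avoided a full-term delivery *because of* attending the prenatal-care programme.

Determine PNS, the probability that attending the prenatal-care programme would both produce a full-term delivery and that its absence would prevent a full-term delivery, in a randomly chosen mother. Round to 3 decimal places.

p₁ = P(outcome | exposed) = 2222/2924 = 0.75992
p₀ = P(outcome | unexposed) = 633/3016 = 0.20988
Under exogeneity and monotonicity, PNS = p₁ − p₀.
PNS = 0.75992 − 0.20988 = 0.55004

PNS ≈ 0.550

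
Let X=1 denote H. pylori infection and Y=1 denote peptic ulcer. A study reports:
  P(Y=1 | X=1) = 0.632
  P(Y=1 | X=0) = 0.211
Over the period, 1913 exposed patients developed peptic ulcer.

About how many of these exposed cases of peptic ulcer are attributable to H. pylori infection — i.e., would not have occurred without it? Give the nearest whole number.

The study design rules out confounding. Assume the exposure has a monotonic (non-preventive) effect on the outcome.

Let p₁ = 0.632, p₀ = 0.211.
PN = (p₁ − p₀)/p₁ = (0.632 − 0.211) / 0.632 ≈ 0.66614.
Attributable cases ≈ PN × (exposed cases) = 0.66614 × 1913 ≈ 1274.32.

about 1274 cases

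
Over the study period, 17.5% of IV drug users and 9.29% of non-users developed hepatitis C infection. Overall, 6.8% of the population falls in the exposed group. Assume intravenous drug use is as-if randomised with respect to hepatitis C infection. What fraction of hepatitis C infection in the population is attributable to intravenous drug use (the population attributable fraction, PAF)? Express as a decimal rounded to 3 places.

PAF ≈ 0.057

p₁ = 0.175, p₀ = 0.0929.
Overall risk P(Y=1) = π·p₁ + (1−π)·p₀ = 0.068×0.175 + 0.932×0.0929 = 0.098483.
Under exogeneity, PAF = [P(Y=1) − p₀] / P(Y=1).
PAF = (0.098483 − 0.0929) / 0.098483 ≈ 0.0567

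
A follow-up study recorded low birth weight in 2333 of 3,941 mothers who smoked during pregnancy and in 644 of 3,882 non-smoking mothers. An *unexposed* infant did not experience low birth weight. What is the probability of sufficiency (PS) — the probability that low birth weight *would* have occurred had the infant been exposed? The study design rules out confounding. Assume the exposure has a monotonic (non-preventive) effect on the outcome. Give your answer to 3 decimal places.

PS ≈ 0.511

p₁ = P(outcome | exposed) = 2333/3941 = 0.59198
p₀ = P(outcome | unexposed) = 644/3882 = 0.16589
Under exogeneity and monotonicity, PS = (p₁ − p₀) / (1 − p₀).
PS = (0.59198 − 0.16589) / (1 − 0.16589) = 0.42609 / 0.83411 ≈ 0.5108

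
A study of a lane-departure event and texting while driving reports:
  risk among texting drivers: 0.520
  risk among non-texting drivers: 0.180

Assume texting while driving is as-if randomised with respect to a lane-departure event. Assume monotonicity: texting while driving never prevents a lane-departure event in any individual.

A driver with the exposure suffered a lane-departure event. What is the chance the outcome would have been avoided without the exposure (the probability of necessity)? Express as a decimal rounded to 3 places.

PN ≈ 0.654

Let p₁ = 0.52, p₀ = 0.18.
Under exogeneity and monotonicity, PN = (p₁ − p₀) / p₁.
PN = (0.52 − 0.18) / 0.52 = 0.34 / 0.52 ≈ 0.6538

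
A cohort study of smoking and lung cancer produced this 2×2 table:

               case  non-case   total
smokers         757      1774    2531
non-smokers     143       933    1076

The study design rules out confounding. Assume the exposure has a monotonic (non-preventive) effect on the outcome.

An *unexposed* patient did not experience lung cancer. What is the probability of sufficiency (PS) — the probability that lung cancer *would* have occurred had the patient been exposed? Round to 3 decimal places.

PS ≈ 0.192

p₁ = P(outcome | exposed) = 757/2531 = 0.29909
p₀ = P(outcome | unexposed) = 143/1076 = 0.1329
Under exogeneity and monotonicity, PS = (p₁ − p₀) / (1 − p₀).
PS = (0.29909 − 0.1329) / (1 − 0.1329) = 0.16619 / 0.8671 ≈ 0.1917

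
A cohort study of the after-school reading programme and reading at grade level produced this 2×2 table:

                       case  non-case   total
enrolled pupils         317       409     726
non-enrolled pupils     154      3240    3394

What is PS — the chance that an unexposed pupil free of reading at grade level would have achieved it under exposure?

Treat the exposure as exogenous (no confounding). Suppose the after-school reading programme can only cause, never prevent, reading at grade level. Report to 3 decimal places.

p₁ = P(outcome | exposed) = 317/726 = 0.43664
p₀ = P(outcome | unexposed) = 154/3394 = 0.045374
Under exogeneity and monotonicity, PS = (p₁ − p₀) / (1 − p₀).
PS = (0.43664 − 0.045374) / (1 − 0.045374) = 0.39126 / 0.95463 ≈ 0.4099

PS ≈ 0.410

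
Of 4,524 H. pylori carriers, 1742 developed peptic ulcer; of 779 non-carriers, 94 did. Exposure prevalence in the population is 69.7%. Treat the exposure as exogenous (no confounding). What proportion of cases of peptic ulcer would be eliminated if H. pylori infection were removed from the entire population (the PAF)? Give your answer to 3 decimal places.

PAF ≈ 0.604

p₁ = P(outcome | exposed) = 1742/4524 = 0.38506
p₀ = P(outcome | unexposed) = 94/779 = 0.12067
Overall risk P(Y=1) = π·p₁ + (1−π)·p₀ = 0.697×0.38506 + 0.303×0.12067 = 0.30495.
Under exogeneity, PAF = [P(Y=1) − p₀] / P(Y=1).
PAF = (0.30495 − 0.12067) / 0.30495 ≈ 0.6043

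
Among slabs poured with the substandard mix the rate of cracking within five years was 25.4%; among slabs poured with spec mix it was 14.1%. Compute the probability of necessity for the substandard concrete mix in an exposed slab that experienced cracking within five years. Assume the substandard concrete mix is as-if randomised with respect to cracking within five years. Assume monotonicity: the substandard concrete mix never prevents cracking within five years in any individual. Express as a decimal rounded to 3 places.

p₁ = 0.254, p₀ = 0.141.
Under exogeneity and monotonicity, PN = (p₁ − p₀) / p₁.
PN = (0.254 − 0.141) / 0.254 = 0.113 / 0.254 ≈ 0.4449

PN ≈ 0.445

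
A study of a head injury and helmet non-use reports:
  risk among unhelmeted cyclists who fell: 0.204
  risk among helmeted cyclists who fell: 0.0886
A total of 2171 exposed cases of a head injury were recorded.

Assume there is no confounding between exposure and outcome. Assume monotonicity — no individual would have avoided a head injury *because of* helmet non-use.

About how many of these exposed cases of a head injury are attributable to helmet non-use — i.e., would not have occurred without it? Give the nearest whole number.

about 1228 cases

Let p₁ = 0.204, p₀ = 0.0886.
PN = (p₁ − p₀)/p₁ = (0.204 − 0.0886) / 0.204 ≈ 0.56569.
Attributable cases ≈ PN × (exposed cases) = 0.56569 × 2171 ≈ 1228.10.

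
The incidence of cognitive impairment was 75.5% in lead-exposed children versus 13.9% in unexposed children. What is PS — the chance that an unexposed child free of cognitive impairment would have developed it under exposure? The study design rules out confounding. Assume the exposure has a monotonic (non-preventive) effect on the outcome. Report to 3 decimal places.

p₁ = 0.755, p₀ = 0.139.
Under exogeneity and monotonicity, PS = (p₁ − p₀) / (1 − p₀).
PS = (0.755 − 0.139) / (1 − 0.139) = 0.616 / 0.861 ≈ 0.7154

PS ≈ 0.715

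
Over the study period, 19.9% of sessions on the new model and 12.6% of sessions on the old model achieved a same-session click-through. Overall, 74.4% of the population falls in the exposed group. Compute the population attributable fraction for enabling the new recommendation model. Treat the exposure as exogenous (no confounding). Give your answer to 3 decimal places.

p₁ = 0.199, p₀ = 0.126.
Overall risk P(Y=1) = π·p₁ + (1−π)·p₀ = 0.744×0.199 + 0.256×0.126 = 0.18031.
Under exogeneity, PAF = [P(Y=1) − p₀] / P(Y=1).
PAF = (0.18031 − 0.126) / 0.18031 ≈ 0.3012

PAF ≈ 0.301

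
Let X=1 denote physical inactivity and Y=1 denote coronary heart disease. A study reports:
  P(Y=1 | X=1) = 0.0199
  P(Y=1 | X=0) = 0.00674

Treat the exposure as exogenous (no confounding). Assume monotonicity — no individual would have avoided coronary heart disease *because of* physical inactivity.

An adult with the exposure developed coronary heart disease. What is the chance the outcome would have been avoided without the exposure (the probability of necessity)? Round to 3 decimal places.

PN ≈ 0.661

Let p₁ = 0.0199, p₀ = 0.00674.
Under exogeneity and monotonicity, PN = (p₁ − p₀) / p₁.
PN = (0.0199 − 0.00674) / 0.0199 = 0.01316 / 0.0199 ≈ 0.6613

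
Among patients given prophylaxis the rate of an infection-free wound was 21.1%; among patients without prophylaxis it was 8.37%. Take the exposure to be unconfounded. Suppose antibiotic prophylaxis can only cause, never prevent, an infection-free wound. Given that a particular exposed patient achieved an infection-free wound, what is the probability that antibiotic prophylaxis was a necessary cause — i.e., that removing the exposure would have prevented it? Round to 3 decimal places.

p₁ = 0.211, p₀ = 0.0837.
Under exogeneity and monotonicity, PN = (p₁ − p₀) / p₁.
PN = (0.211 − 0.0837) / 0.211 = 0.1273 / 0.211 ≈ 0.6033

PN ≈ 0.603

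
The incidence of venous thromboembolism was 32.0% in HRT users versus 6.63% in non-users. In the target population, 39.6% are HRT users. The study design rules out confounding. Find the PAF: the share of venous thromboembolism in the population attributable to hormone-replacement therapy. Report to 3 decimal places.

p₁ = 0.32, p₀ = 0.0663.
Overall risk P(Y=1) = π·p₁ + (1−π)·p₀ = 0.396×0.32 + 0.604×0.0663 = 0.16677.
Under exogeneity, PAF = [P(Y=1) − p₀] / P(Y=1).
PAF = (0.16677 − 0.0663) / 0.16677 ≈ 0.6024

PAF ≈ 0.602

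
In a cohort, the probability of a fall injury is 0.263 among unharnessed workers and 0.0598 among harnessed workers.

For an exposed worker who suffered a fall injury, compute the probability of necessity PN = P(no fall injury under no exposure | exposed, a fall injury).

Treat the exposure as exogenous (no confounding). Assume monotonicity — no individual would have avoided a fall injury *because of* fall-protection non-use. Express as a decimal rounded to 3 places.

PN ≈ 0.773

Let p₁ = 0.263, p₀ = 0.0598.
Under exogeneity and monotonicity, PN = (p₁ − p₀) / p₁.
PN = (0.263 − 0.0598) / 0.263 = 0.2032 / 0.263 ≈ 0.7726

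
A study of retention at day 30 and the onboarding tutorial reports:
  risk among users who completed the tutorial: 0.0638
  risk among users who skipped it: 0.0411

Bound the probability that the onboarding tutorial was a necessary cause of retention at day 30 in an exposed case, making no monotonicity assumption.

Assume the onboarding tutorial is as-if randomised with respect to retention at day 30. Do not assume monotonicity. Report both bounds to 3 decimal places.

Let p₁ = 0.0638, p₀ = 0.0411.
Under exogeneity alone the bounds on PN are max{0,(p₁−p₀)/p₁} ≤ PN ≤ min{1,(1−p₀)/p₁}.
  lower = (p₁ − p₀)/p₁ = 0.0227 / 0.0638 ≈ 0.3558
  upper = min{1, (1 − p₀)/p₁} = 0.9589 / 0.0638 ≈ 15.0298 → capped at 1

0.356 ≤ PN ≤ 1.000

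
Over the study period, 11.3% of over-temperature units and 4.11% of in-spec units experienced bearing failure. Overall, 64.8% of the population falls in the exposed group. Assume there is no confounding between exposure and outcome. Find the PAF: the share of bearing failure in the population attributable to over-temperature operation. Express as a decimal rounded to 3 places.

PAF ≈ 0.531

p₁ = 0.113, p₀ = 0.0411.
Overall risk P(Y=1) = π·p₁ + (1−π)·p₀ = 0.648×0.113 + 0.352×0.0411 = 0.087691.
Under exogeneity, PAF = [P(Y=1) − p₀] / P(Y=1).
PAF = (0.087691 − 0.0411) / 0.087691 ≈ 0.5313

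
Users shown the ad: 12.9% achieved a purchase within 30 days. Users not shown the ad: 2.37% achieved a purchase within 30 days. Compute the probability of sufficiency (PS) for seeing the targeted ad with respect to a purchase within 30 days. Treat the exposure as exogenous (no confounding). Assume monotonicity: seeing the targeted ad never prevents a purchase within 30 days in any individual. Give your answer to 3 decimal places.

p₁ = 0.129, p₀ = 0.0237.
Under exogeneity and monotonicity, PS = (p₁ − p₀) / (1 − p₀).
PS = (0.129 − 0.0237) / (1 − 0.0237) = 0.1053 / 0.9763 ≈ 0.1079

PS ≈ 0.108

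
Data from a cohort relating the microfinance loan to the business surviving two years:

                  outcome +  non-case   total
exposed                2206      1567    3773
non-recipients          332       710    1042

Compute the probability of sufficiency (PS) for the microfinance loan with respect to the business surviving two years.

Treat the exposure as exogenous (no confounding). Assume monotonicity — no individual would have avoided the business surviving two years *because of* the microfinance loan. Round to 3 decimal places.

p₁ = P(outcome | exposed) = 2206/3773 = 0.58468
p₀ = P(outcome | unexposed) = 332/1042 = 0.31862
Under exogeneity and monotonicity, PS = (p₁ − p₀) / (1 − p₀).
PS = (0.58468 − 0.31862) / (1 − 0.31862) = 0.26606 / 0.68138 ≈ 0.3905

PS ≈ 0.390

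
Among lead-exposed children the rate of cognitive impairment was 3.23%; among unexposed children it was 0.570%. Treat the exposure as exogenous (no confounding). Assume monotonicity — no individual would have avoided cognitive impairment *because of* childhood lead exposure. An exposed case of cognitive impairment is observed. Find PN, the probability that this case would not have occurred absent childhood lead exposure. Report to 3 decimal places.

p₁ = 0.0323, p₀ = 0.0057.
Under exogeneity and monotonicity, PN = (p₁ − p₀) / p₁.
PN = (0.0323 − 0.0057) / 0.0323 = 0.0266 / 0.0323 ≈ 0.8235

PN ≈ 0.824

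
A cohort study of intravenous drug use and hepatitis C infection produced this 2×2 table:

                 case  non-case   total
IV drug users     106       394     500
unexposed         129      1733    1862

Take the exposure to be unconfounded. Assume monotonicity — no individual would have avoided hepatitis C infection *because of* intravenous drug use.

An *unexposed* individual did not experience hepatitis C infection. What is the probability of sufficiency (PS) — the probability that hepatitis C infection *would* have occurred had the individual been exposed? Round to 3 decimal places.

p₁ = P(outcome | exposed) = 106/500 = 0.212
p₀ = P(outcome | unexposed) = 129/1862 = 0.06928
Under exogeneity and monotonicity, PS = (p₁ − p₀)/(1 − p₀).
PS = (0.212 − 0.06928) / 0.93072 ≈ 0.1533

PS ≈ 0.153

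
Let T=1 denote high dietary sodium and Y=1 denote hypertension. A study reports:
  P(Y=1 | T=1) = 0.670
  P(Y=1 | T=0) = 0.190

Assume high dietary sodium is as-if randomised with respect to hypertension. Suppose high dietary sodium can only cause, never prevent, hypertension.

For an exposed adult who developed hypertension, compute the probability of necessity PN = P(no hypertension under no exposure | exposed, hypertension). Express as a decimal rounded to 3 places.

PN ≈ 0.716

Let p₁ = 0.67, p₀ = 0.19.
Under exogeneity and monotonicity, PN = (p₁ − p₀) / p₁.
PN = (0.67 − 0.19) / 0.67 = 0.48 / 0.67 ≈ 0.7164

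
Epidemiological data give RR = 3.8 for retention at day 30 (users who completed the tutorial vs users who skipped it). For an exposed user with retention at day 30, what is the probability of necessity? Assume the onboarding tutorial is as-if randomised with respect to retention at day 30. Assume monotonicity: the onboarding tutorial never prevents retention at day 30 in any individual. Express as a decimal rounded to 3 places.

PN ≈ 0.737

Under exogeneity and monotonicity, PN = (RR − 1) / RR = 1 − 1/RR.
PN = (3.8 − 1) / 3.8 = 2.8 / 3.8 ≈ 0.7368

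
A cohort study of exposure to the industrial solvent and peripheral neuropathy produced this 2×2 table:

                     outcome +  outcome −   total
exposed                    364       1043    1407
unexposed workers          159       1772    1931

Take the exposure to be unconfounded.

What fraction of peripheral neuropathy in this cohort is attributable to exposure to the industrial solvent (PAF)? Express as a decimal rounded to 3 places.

PAF ≈ 0.474

p₁ = P(outcome | exposed) = 364/1407 = 0.25871
p₀ = P(outcome | unexposed) = 159/1931 = 0.082341
Exposure prevalence π = 1407/3338 = 0.42151; overall risk P(Y=1) = 0.15668.
Under exogeneity, PAF = [P(Y=1) − p₀]/P(Y=1).
PAF = (0.15668 − 0.082341) / 0.15668 ≈ 0.4745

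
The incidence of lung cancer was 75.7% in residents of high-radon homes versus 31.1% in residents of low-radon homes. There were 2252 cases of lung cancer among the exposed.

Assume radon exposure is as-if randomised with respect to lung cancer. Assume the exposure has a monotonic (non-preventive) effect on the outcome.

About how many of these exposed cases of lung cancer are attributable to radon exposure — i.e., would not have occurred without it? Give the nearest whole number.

p₁ = 0.757, p₀ = 0.311.
PN = (p₁ − p₀)/p₁ = (0.757 − 0.311) / 0.757 ≈ 0.58917.
Attributable cases ≈ PN × (exposed cases) = 0.58917 × 2252 ≈ 1326.81.

about 1327 cases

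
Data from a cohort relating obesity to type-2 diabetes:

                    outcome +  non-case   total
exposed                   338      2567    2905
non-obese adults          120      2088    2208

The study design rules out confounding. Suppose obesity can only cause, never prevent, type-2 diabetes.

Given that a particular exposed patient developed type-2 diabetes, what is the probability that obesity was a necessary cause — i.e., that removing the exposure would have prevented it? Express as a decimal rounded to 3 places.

p₁ = P(outcome | exposed) = 338/2905 = 0.11635
p₀ = P(outcome | unexposed) = 120/2208 = 0.054348
Under exogeneity and monotonicity, PN = (p₁ − p₀)/p₁.
PN = (0.11635 − 0.054348) / 0.11635 ≈ 0.5329

PN ≈ 0.533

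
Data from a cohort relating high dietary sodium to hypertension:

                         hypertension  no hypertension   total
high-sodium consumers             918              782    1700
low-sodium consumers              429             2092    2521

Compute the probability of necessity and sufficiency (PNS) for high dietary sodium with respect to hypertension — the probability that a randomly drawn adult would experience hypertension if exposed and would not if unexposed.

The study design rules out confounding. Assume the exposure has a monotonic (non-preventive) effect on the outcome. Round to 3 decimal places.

p₁ = P(outcome | exposed) = 918/1700 = 0.54
p₀ = P(outcome | unexposed) = 429/2521 = 0.17017
Under exogeneity and monotonicity, PNS = p₁ − p₀.
PNS = 0.54 − 0.17017 = 0.36983

PNS ≈ 0.370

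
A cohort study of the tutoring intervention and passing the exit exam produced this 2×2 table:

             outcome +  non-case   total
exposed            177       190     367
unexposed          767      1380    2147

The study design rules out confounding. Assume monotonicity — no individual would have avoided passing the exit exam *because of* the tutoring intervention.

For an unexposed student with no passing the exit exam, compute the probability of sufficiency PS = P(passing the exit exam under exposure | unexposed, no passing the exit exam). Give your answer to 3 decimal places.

p₁ = P(outcome | exposed) = 177/367 = 0.48229
p₀ = P(outcome | unexposed) = 767/2147 = 0.35724
Under exogeneity and monotonicity, PS = (p₁ − p₀)/(1 − p₀).
PS = (0.48229 − 0.35724) / 0.64276 ≈ 0.1945

PS ≈ 0.195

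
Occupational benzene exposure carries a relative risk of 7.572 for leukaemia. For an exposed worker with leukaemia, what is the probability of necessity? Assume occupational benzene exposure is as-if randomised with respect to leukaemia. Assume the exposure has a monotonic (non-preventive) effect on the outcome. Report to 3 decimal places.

PN ≈ 0.868

Under exogeneity and monotonicity, PN = (RR − 1) / RR = 1 − 1/RR.
PN = (7.572 − 1) / 7.572 = 6.572 / 7.572 ≈ 0.8679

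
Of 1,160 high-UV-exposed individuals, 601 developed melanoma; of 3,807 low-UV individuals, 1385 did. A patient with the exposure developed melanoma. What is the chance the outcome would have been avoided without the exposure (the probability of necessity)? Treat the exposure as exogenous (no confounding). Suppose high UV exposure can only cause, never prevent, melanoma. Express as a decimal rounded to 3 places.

p₁ = P(outcome | exposed) = 601/1160 = 0.5181
p₀ = P(outcome | unexposed) = 1385/3807 = 0.3638
Under exogeneity and monotonicity, PN = (p₁ − p₀) / p₁.
PN = (0.5181 − 0.3638) / 0.5181 = 0.1543 / 0.5181 ≈ 0.2978

PN ≈ 0.298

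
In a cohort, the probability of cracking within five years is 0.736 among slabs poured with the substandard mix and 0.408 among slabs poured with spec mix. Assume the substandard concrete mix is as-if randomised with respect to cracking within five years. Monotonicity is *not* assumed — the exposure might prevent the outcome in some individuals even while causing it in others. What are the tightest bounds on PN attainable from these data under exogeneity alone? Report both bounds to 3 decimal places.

0.446 ≤ PN ≤ 0.804

Let p₁ = 0.736, p₀ = 0.408.
Under exogeneity alone the bounds on PN are max{0,(p₁−p₀)/p₁} ≤ PN ≤ min{1,(1−p₀)/p₁}.
  lower = (p₁ − p₀)/p₁ = 0.328 / 0.736 ≈ 0.4457
  upper = min{1, (1 − p₀)/p₁} = 0.592 / 0.736 ≈ 0.8043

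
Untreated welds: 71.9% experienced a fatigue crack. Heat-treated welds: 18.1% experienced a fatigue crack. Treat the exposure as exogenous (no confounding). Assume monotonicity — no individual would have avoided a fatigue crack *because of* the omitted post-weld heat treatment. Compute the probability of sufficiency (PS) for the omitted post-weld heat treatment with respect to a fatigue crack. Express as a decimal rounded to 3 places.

p₁ = 0.719, p₀ = 0.181.
Under exogeneity and monotonicity, PS = (p₁ − p₀) / (1 − p₀).
PS = (0.719 − 0.181) / (1 − 0.181) = 0.538 / 0.819 ≈ 0.6569

PS ≈ 0.657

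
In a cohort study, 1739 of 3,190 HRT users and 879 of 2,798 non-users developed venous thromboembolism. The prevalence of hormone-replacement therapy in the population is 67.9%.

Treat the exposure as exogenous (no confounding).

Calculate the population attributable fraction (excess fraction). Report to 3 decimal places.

p₁ = P(outcome | exposed) = 1739/3190 = 0.54514
p₀ = P(outcome | unexposed) = 879/2798 = 0.31415
Overall risk P(Y=1) = π·p₁ + (1−π)·p₀ = 0.679×0.54514 + 0.321×0.31415 = 0.47099.
Under exogeneity, PAF = [P(Y=1) − p₀] / P(Y=1).
PAF = (0.47099 − 0.31415) / 0.47099 ≈ 0.3330

PAF ≈ 0.333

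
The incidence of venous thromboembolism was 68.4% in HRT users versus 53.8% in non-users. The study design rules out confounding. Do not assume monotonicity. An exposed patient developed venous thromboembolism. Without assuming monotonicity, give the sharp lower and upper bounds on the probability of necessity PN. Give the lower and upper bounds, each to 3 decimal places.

p₁ = 0.684, p₀ = 0.538.
Under exogeneity alone the bounds on PN are max{0,(p₁−p₀)/p₁} ≤ PN ≤ min{1,(1−p₀)/p₁}.
  lower = (p₁ − p₀)/p₁ = 0.146 / 0.684 ≈ 0.2135
  upper = min{1, (1 − p₀)/p₁} = 0.462 / 0.684 ≈ 0.6754

0.213 ≤ PN ≤ 0.675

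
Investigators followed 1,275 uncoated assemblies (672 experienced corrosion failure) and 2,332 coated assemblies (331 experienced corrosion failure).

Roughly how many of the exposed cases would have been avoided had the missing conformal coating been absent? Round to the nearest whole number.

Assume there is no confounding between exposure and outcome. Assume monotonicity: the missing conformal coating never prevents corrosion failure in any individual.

about 491 cases

p₁ = P(outcome | exposed) = 672/1275 = 0.52706
p₀ = P(outcome | unexposed) = 331/2332 = 0.14194
PN = (p₁ − p₀)/p₁ = (0.52706 − 0.14194) / 0.52706 ≈ 0.73070.
Attributable cases ≈ PN × (exposed cases) = 0.73070 × 672 ≈ 491.03.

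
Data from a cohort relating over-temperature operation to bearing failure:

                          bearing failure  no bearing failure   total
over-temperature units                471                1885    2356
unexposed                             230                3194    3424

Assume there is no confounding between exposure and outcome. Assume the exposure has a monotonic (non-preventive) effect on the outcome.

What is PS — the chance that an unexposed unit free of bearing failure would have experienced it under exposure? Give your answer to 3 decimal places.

p₁ = P(outcome | exposed) = 471/2356 = 0.19992
p₀ = P(outcome | unexposed) = 230/3424 = 0.067173
Under exogeneity and monotonicity, PS = (p₁ − p₀)/(1 − p₀).
PS = (0.19992 − 0.067173) / 0.93283 ≈ 0.1423

PS ≈ 0.142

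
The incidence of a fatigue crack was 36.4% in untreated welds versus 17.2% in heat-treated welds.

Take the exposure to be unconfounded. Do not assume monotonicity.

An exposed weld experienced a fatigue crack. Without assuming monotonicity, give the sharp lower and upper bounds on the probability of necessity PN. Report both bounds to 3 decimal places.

p₁ = 0.364, p₀ = 0.172.
Under exogeneity alone the bounds on PN are max{0,(p₁−p₀)/p₁} ≤ PN ≤ min{1,(1−p₀)/p₁}.
  lower = (p₁ − p₀)/p₁ = 0.192 / 0.364 ≈ 0.5275
  upper = min{1, (1 − p₀)/p₁} = 0.828 / 0.364 ≈ 2.2747 → capped at 1

0.527 ≤ PN ≤ 1.000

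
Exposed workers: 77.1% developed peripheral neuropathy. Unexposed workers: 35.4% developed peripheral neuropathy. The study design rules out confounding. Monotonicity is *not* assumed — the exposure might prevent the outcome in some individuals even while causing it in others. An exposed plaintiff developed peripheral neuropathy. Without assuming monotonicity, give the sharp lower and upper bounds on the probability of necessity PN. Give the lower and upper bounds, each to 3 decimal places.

0.541 ≤ PN ≤ 0.838

p₁ = 0.771, p₀ = 0.354.
Under exogeneity alone the bounds on PN are max{0,(p₁−p₀)/p₁} ≤ PN ≤ min{1,(1−p₀)/p₁}.
  lower = (p₁ − p₀)/p₁ = 0.417 / 0.771 ≈ 0.5409
  upper = min{1, (1 − p₀)/p₁} = 0.646 / 0.771 ≈ 0.8379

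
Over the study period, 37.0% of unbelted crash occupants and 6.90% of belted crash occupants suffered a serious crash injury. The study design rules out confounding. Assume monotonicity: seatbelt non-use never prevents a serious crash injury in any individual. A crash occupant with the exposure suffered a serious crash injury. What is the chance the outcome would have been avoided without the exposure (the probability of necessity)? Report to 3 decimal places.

p₁ = 0.37, p₀ = 0.069.
Under exogeneity and monotonicity, PN = (p₁ − p₀) / p₁.
PN = (0.37 − 0.069) / 0.37 = 0.301 / 0.37 ≈ 0.8135

PN ≈ 0.814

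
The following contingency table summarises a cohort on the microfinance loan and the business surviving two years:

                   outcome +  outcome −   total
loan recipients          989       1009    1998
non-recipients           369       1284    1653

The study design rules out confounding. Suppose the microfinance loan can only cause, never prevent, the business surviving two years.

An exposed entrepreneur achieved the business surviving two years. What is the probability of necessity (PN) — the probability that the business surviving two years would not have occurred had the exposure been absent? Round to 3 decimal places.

p₁ = P(outcome | exposed) = 989/1998 = 0.49499
p₀ = P(outcome | unexposed) = 369/1653 = 0.22323
Under exogeneity and monotonicity, PN = (p₁ − p₀) / p₁.
PN = (0.49499 − 0.22323) / 0.49499 = 0.27176 / 0.49499 ≈ 0.5490

PN ≈ 0.549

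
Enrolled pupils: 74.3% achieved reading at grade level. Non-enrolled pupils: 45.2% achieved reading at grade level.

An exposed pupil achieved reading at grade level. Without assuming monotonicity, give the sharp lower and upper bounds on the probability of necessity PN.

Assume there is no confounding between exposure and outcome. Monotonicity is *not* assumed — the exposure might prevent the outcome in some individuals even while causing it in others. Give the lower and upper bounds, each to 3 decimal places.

p₁ = 0.743, p₀ = 0.452.
Under exogeneity alone the bounds on PN are max{0,(p₁−p₀)/p₁} ≤ PN ≤ min{1,(1−p₀)/p₁}.
  lower = (p₁ − p₀)/p₁ = 0.291 / 0.743 ≈ 0.3917
  upper = min{1, (1 − p₀)/p₁} = 0.548 / 0.743 ≈ 0.7376

0.392 ≤ PN ≤ 0.738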